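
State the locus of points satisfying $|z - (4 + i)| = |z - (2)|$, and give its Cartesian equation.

|z - z1| = |z - z2| means z is equidistant from z1 and z2,
i.e. the perpendicular bisector of the segment from (4, 1) to (2, 0) (midpoint (3, 1/2)).
With z = x + yi, square both sides:
(x - 4)^2 + (y - 1)^2 = (x - 2)^2 + (y - 0)^2
The x^2 and y^2 terms cancel: -4x + (-2)y = 4 - 17 = -13
Simplify: 4x + 2y = 13
Locus: Perpendicular bisector of the segment from (4, 1) to (2, 0): the line 4x + 2y = 13


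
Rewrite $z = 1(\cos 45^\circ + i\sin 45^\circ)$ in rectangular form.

a = r cos θ = 1 * sqrt(2)/2 = sqrt(2)/2
b = r sin θ = 1 * sqrt(2)/2 = sqrt(2)/2
z = sqrt(2)/2 + (sqrt(2)/2)i


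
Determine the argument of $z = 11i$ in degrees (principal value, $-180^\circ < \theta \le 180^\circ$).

a = 0 and b > 0, so z lies on the positive imaginary axis: θ = 90°


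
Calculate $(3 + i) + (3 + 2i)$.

(3 + 3) + (1 + 2)i = 6 + 3i


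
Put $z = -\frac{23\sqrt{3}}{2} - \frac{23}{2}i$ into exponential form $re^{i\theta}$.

r = |z| = sqrt((-23*sqrt(3)/2)^2 + (-23/2)^2) = sqrt(1587/4 + 529/4) = sqrt(529) = 23
θ = arctan(b/a) = arctan(-11.5/-19.9186) (quadrant-adjusted) = -150° = -5π/6
z = 23e^(-i*5π/6)


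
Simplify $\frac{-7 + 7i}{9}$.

Divisor is real, so divide each part by 9:
= -7/9 + (7/9)i


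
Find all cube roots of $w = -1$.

|w| = 1, arg(w) = 180°
Root modulus = 1^(1/3) = 1
Root arguments: θ_k = (180° + 360°k)/3 for k = 0, 1, ..., 2
Roots: 1/2 + (sqrt(3)/2)i, -1, 1/2 - (sqrt(3)/2)i


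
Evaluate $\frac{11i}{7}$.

Divisor is real, so divide each part by 7:
= 0 + (11/7)i


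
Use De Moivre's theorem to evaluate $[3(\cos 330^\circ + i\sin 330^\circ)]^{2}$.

By De Moivre: z^n = r^n(cos(nθ) + i sin(nθ))
= 3^2(cos(2*330°) + i sin(2*330°))
= 9(cos 300° + i sin 300°)
= 9/2 - (9*sqrt(3)/2)i


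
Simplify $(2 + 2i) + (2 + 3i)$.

(2 + 2) + (2 + 3)i = 4 + 5i


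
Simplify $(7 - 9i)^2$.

(a + bi)^2 = a^2 - b^2 + 2abi
= 7^2 - (-9)^2 + 2*7*(-9)i
= -32 - 126i


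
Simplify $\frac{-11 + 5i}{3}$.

Divisor is real, so divide each part by 3:
= -11/3 + (5/3)i


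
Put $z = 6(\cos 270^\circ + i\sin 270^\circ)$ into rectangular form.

a = r cos θ = 6 * 0 = 0
b = r sin θ = 6 * -1 = -6
z = -6i


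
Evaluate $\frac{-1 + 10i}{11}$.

Divisor is real, so divide each part by 11:
= -1/11 + (10/11)i


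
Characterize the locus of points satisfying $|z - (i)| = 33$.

|z - z0| = r describes a circle centered at z0 with radius r
Here z0 = i and r = 33
Locus: Circle centered at (0, 1) with radius 33


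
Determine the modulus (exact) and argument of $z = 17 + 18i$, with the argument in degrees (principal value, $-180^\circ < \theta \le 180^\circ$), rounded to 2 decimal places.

|z| = sqrt(17^2 + 18^2) = sqrt(613)
arg(z) = arctan(b/a) = arctan(18/17) (quadrant-adjusted) = 46.64°


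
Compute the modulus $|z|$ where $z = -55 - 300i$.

|z| = sqrt(a^2 + b^2) = sqrt((-55)^2 + (-300)^2) = sqrt(93025) = 305


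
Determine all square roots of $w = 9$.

|w| = 9, arg(w) = 0°
Root modulus = 9^(1/2) = 3
Root arguments: θ_k = (0° + 360°k)/2 for k = 0, 1, ..., 1
Roots: 3, -3


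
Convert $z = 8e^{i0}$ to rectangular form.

a = r cos θ = 8 * 1 = 8
b = r sin θ = 8 * 0 = 0
z = 8


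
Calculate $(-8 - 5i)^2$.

(a + bi)^2 = a^2 - b^2 + 2abi
= (-8)^2 - (-5)^2 + 2*(-8)*(-5)i
= 39 + 80i


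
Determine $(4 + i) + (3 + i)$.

(4 + 3) + (1 + 1)i = 7 + 2i


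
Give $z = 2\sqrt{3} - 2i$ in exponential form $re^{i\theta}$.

r = |z| = sqrt((2*sqrt(3))^2 + (-2)^2) = sqrt(12 + 4) = sqrt(16) = 4
θ = arctan(b/a) = arctan(-2/3.4641) (quadrant-adjusted) = -30° = -π/6
z = 4e^(-i*π/6)


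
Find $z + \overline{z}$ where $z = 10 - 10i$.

z + conjugate(z) = (a + bi) + (a - bi) = 2a
= 2 * 10 = 20


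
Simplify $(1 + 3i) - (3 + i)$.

(1 - 3) + (3 - 1)i = -2 + 2i


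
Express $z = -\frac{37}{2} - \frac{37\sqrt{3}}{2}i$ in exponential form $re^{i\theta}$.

r = |z| = sqrt((-37/2)^2 + (-37*sqrt(3)/2)^2) = sqrt(1369/4 + 4107/4) = sqrt(1369) = 37
θ = arctan(b/a) = arctan(-32.0429/-18.5) (quadrant-adjusted) = 240° = 4π/3
z = 37e^(i*4π/3)


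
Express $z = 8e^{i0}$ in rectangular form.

a = r cos θ = 8 * 1 = 8
b = r sin θ = 8 * 0 = 0
z = 8


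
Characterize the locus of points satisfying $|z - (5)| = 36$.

|z - z0| = r describes a circle centered at z0 with radius r
Here z0 = 5 and r = 36
Locus: Circle centered at (5, 0) with radius 36


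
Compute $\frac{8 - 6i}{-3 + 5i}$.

Multiply numerator and denominator by conjugate (-3 - 5i):
= (8 - 6i)(-3 - 5i) / ((-3)^2 + 5^2)
= (-54 - 22i) / 34
Divide through by 2: (-27 - 11i) / 17
= -27/17 - (11/17)i


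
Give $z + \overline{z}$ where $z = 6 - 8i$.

z + conjugate(z) = (a + bi) + (a - bi) = 2a
= 2 * 6 = 12


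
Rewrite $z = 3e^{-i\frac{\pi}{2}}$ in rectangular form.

a = r cos θ = 3 * 0 = 0
b = r sin θ = 3 * -1 = -3
z = -3i


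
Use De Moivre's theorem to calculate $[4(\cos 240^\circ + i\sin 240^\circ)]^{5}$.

By De Moivre: z^n = r^n(cos(nθ) + i sin(nθ))
= 4^5(cos(5*240°) + i sin(5*240°))
= 1024(cos 120° + i sin 120°)
= -512 + 512*sqrt(3)i


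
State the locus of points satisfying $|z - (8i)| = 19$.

|z - z0| = r describes a circle centered at z0 with radius r
Here z0 = 8i and r = 19
Locus: Circle centered at (0, 8) with radius 19


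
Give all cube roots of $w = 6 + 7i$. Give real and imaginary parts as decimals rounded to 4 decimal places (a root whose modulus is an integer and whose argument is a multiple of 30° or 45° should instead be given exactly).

|w| = sqrt(85) ≈ 9.219544, arg(w) ≈ 49.398705°
Root modulus = sqrt(85)^(1/3) ≈ 2.096862
Root arguments: θ_k = (arg(w) + 360°k)/3 for k = 0, 1, ..., 2
Compute each root as (root modulus)(cos θ_k + i sin θ_k) using full-precision intermediates, then round to 4 decimal places.
Roots: 2.0109 + 0.5944i, -1.5202 + 1.4443i, -0.4907 - 2.0386i


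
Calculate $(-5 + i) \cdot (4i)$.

(a1*a2 - b1*b2) + (a1*b2 + b1*a2)i
= (0 - 4) + (-20 + 0)i
= -4 - 20i


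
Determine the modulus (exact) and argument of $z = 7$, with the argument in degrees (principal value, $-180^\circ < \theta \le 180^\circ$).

|z| = sqrt(7^2 + 0^2) = 7
b = 0 and a > 0, so z lies on the positive real axis: arg(z) = 0°


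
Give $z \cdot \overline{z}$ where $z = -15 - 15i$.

z * conjugate(z) = |z|^2 = a^2 + b^2
= (-15)^2 + (-15)^2 = 450


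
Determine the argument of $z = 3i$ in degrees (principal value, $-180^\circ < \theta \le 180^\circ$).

a = 0 and b > 0, so z lies on the positive imaginary axis: θ = 90°


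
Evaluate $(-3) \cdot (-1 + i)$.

(a1*a2 - b1*b2) + (a1*b2 + b1*a2)i
= (3 - 0) + (-3 + 0)i
= 3 - 3i


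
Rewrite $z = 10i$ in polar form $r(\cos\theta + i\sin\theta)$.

r = |z| = sqrt(a^2 + b^2) = sqrt((0)^2 + (10)^2) = sqrt(0 + 100) = sqrt(100) = 10
a = 0 and b > 0, so z lies on the positive imaginary axis: θ = 90°
z = 10(cos 90° + i sin 90°)


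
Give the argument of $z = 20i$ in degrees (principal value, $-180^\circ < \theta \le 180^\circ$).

a = 0 and b > 0, so z lies on the positive imaginary axis: θ = 90°


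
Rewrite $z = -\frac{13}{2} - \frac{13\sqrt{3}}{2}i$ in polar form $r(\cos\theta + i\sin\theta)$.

r = |z| = sqrt(a^2 + b^2) = sqrt((-13/2)^2 + (-13*sqrt(3)/2)^2) = sqrt(169/4 + 507/4) = sqrt(169) = 13
θ = arctan(b/a) = arctan(-11.2583/-6.5) (quadrant-adjusted) = 240°
z = 13(cos 240° + i sin 240°)


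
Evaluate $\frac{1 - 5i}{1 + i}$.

Multiply numerator and denominator by conjugate (1 - i):
= (1 - 5i)(1 - i) / (1^2 + 1^2)
= (-4 - 6i) / 2
= -2 - 3i


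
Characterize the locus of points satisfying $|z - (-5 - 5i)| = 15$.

|z - z0| = r describes a circle centered at z0 with radius r
Here z0 = -5 - 5i and r = 15
Locus: Circle centered at (-5, -5) with radius 15


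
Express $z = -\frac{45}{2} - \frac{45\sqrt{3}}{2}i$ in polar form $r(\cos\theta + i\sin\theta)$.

r = |z| = sqrt(a^2 + b^2) = sqrt((-45/2)^2 + (-45*sqrt(3)/2)^2) = sqrt(2025/4 + 6075/4) = sqrt(2025) = 45
θ = arctan(b/a) = arctan(-38.9711/-22.5) (quadrant-adjusted) = 240°
z = 45(cos 240° + i sin 240°)


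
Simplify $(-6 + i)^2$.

(a + bi)^2 = a^2 - b^2 + 2abi
= (-6)^2 - 1^2 + 2*(-6)*1i
= 35 - 12i


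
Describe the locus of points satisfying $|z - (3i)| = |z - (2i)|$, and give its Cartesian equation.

|z - z1| = |z - z2| means z is equidistant from z1 and z2,
i.e. the perpendicular bisector of the segment from (0, 3) to (0, 2) (midpoint (0, 5/2)).
With z = x + yi, square both sides:
(x - 0)^2 + (y - 3)^2 = (x - 0)^2 + (y - 2)^2
The x^2 and y^2 terms cancel: 0x + (-2)y = 4 - 9 = -5
Simplify: y = 5/2
Locus: Perpendicular bisector of the segment from (0, 3) to (0, 2): the line y = 5/2


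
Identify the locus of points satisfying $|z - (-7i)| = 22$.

|z - z0| = r describes a circle centered at z0 with radius r
Here z0 = -7i and r = 22
Locus: Circle centered at (0, -7) with radius 22


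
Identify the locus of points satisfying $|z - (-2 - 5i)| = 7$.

|z - z0| = r describes a circle centered at z0 with radius r
Here z0 = -2 - 5i and r = 7
Locus: Circle centered at (-2, -5) with radius 7


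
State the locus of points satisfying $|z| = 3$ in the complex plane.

|z| = 3 means sqrt(x^2 + y^2) = 3
This is a circle of radius 3 centered at the origin


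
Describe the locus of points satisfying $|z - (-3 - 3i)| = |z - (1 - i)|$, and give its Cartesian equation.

|z - z1| = |z - z2| means z is equidistant from z1 and z2,
i.e. the perpendicular bisector of the segment from (-3, -3) to (1, -1) (midpoint (-1, -2)).
With z = x + yi, square both sides:
(x - (-3))^2 + (y - (-3))^2 = (x - 1)^2 + (y - (-1))^2
The x^2 and y^2 terms cancel: 8x + 4y = 2 - 18 = -16
Simplify: 2x + y = -4
Locus: Perpendicular bisector of the segment from (-3, -3) to (1, -1): the line 2x + y = -4


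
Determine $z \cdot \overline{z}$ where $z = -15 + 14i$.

z * conjugate(z) = |z|^2 = a^2 + b^2
= (-15)^2 + 14^2 = 421


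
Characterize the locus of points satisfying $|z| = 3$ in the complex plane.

|z| = 3 means sqrt(x^2 + y^2) = 3
This is a circle of radius 3 centered at the origin


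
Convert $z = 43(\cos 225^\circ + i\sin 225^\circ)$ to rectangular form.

a = r cos θ = 43 * -sqrt(2)/2 = -43*sqrt(2)/2
b = r sin θ = 43 * -sqrt(2)/2 = -43*sqrt(2)/2
z = -43*sqrt(2)/2 - (43*sqrt(2)/2)i


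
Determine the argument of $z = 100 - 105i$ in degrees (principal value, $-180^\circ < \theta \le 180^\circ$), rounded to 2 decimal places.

θ = arctan(b/a) = arctan(-105/100) (quadrant-adjusted) = -46.40°


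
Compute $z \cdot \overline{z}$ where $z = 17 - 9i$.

z * conjugate(z) = |z|^2 = a^2 + b^2
= 17^2 + (-9)^2 = 370


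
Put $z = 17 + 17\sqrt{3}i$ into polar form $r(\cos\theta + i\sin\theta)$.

r = |z| = sqrt(a^2 + b^2) = sqrt((17)^2 + (17*sqrt(3))^2) = sqrt(289 + 867) = sqrt(1156) = 34
θ = arctan(b/a) = arctan(29.4449/17) (quadrant-adjusted) = 60°
z = 34(cos 60° + i sin 60°)


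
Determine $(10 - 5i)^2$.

(a + bi)^2 = a^2 - b^2 + 2abi
= 10^2 - (-5)^2 + 2*10*(-5)i
= 75 - 100i


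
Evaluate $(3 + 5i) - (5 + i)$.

(3 - 5) + (5 - 1)i = -2 + 4i


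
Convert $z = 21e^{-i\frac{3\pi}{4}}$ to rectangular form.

a = r cos θ = 21 * -sqrt(2)/2 = -21*sqrt(2)/2
b = r sin θ = 21 * -sqrt(2)/2 = -21*sqrt(2)/2
z = -21*sqrt(2)/2 - (21*sqrt(2)/2)i


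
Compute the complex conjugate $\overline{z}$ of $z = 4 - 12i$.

If z = a + bi, then conjugate(z) = a - bi
conjugate(4 - 12i) = 4 + 12i


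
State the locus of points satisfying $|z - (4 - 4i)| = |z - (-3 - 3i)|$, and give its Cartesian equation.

|z - z1| = |z - z2| means z is equidistant from z1 and z2,
i.e. the perpendicular bisector of the segment from (4, -4) to (-3, -3) (midpoint (1/2, -7/2)).
With z = x + yi, square both sides:
(x - 4)^2 + (y - (-4))^2 = (x - (-3))^2 + (y - (-3))^2
The x^2 and y^2 terms cancel: -14x + 2y = 18 - 32 = -14
Simplify: 7x - y = 7
Locus: Perpendicular bisector of the segment from (4, -4) to (-3, -3): the line 7x - y = 7


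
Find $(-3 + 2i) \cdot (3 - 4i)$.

(a1*a2 - b1*b2) + (a1*b2 + b1*a2)i
= (-9 - (-8)) + (12 + 6)i
= -1 + 18i


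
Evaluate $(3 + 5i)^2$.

(a + bi)^2 = a^2 - b^2 + 2abi
= 3^2 - 5^2 + 2*3*5i
= -16 + 30i


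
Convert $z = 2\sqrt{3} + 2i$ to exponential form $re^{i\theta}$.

r = |z| = sqrt((2*sqrt(3))^2 + (2)^2) = sqrt(12 + 4) = sqrt(16) = 4
θ = arctan(b/a) = arctan(2/3.4641) (quadrant-adjusted) = 30° = π/6
z = 4e^(i*π/6)


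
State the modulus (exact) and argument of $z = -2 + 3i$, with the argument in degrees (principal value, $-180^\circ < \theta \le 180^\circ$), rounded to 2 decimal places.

|z| = sqrt((-2)^2 + 3^2) = sqrt(13)
arg(z) = arctan(b/a) = arctan(3/-2) (quadrant-adjusted) = 123.69°


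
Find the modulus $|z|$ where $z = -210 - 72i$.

|z| = sqrt(a^2 + b^2) = sqrt((-210)^2 + (-72)^2) = sqrt(49284) = 222


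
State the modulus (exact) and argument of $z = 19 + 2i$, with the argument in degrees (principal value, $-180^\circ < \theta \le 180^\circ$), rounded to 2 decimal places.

|z| = sqrt(19^2 + 2^2) = sqrt(365)
arg(z) = arctan(b/a) = arctan(2/19) (quadrant-adjusted) = 6.01°


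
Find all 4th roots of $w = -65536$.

|w| = 65536, arg(w) = 180°
Root modulus = 65536^(1/4) = 16
Root arguments: θ_k = (180° + 360°k)/4 for k = 0, 1, ..., 3
Roots: 8*sqrt(2) + 8*sqrt(2)i, -8*sqrt(2) + 8*sqrt(2)i, -8*sqrt(2) - 8*sqrt(2)i, 8*sqrt(2) - 8*sqrt(2)i


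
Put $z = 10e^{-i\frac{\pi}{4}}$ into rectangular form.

a = r cos θ = 10 * sqrt(2)/2 = 5*sqrt(2)
b = r sin θ = 10 * -sqrt(2)/2 = -5*sqrt(2)
z = 5*sqrt(2) - 5*sqrt(2)i


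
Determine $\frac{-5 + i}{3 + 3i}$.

Multiply numerator and denominator by conjugate (3 - 3i):
= (-5 + i)(3 - 3i) / (3^2 + 3^2)
= (-12 + 18i) / 18
Divide through by 6: (-2 + 3i) / 3
= -2/3 + i


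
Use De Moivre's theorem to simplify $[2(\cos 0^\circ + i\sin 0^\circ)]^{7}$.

By De Moivre: z^n = r^n(cos(nθ) + i sin(nθ))
= 2^7(cos(7*0°) + i sin(7*0°))
= 128(cos 0° + i sin 0°)
= 128


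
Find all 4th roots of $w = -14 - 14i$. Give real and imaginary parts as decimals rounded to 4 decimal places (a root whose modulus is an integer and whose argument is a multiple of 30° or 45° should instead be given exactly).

|w| = sqrt(392) ≈ 19.798990, arg(w) = 225°
Root modulus = sqrt(392)^(1/4) ≈ 2.109409
Root arguments: θ_k = (225° + 360°k)/4 for k = 0, 1, ..., 3
Compute each root as (root modulus)(cos θ_k + i sin θ_k) using full-precision intermediates, then round to 4 decimal places.
Roots: 1.1719 + 1.7539i, -1.7539 + 1.1719i, -1.1719 - 1.7539i, 1.7539 - 1.1719i


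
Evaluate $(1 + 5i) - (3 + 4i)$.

(1 - 3) + (5 - 4)i = -2 + i


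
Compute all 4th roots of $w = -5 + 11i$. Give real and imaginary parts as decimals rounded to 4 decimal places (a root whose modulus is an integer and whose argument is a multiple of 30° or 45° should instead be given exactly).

|w| = sqrt(146) ≈ 12.083046, arg(w) ≈ 114.443955°
Root modulus = sqrt(146)^(1/4) ≈ 1.864422
Root arguments: θ_k = (arg(w) + 360°k)/4 for k = 0, 1, ..., 3
Compute each root as (root modulus)(cos θ_k + i sin θ_k) using full-precision intermediates, then round to 4 decimal places.
Roots: 1.6368 + 0.8928i, -0.8928 + 1.6368i, -1.6368 - 0.8928i, 0.8928 - 1.6368i


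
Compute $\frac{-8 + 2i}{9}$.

Divisor is real, so divide each part by 9:
= -8/9 + (2/9)i


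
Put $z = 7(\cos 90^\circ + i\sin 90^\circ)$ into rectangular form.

a = r cos θ = 7 * 0 = 0
b = r sin θ = 7 * 1 = 7
z = 7i


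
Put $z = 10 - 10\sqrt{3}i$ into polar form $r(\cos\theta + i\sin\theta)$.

r = |z| = sqrt(a^2 + b^2) = sqrt((10)^2 + (-10*sqrt(3))^2) = sqrt(100 + 300) = sqrt(400) = 20
θ = arctan(b/a) = arctan(-17.3205/10) (quadrant-adjusted) = 300°
z = 20(cos 300° + i sin 300°)


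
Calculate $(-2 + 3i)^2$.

(a + bi)^2 = a^2 - b^2 + 2abi
= (-2)^2 - 3^2 + 2*(-2)*3i
= -5 - 12i


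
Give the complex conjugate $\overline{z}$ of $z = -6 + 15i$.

If z = a + bi, then conjugate(z) = a - bi
conjugate(-6 + 15i) = -6 - 15i


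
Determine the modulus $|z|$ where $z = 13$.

|z| = sqrt(a^2 + b^2) = sqrt(13^2 + 0^2) = sqrt(169) = 13


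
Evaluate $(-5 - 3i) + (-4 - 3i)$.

(-5 + (-4)) + (-3 + (-3))i = -9 - 6i


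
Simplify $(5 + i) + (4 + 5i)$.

(5 + 4) + (1 + 5)i = 9 + 6i


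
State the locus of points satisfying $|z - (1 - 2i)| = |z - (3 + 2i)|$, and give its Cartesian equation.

|z - z1| = |z - z2| means z is equidistant from z1 and z2,
i.e. the perpendicular bisector of the segment from (1, -2) to (3, 2) (midpoint (2, 0)).
With z = x + yi, square both sides:
(x - 1)^2 + (y - (-2))^2 = (x - 3)^2 + (y - 2)^2
The x^2 and y^2 terms cancel: 4x + 8y = 13 - 5 = 8
Simplify: x + 2y = 2
Locus: Perpendicular bisector of the segment from (1, -2) to (3, 2): the line x + 2y = 2


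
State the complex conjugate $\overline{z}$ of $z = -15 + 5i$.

If z = a + bi, then conjugate(z) = a - bi
conjugate(-15 + 5i) = -15 - 5i


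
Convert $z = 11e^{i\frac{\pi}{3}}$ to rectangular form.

a = r cos θ = 11 * 1/2 = 11/2
b = r sin θ = 11 * sqrt(3)/2 = 11*sqrt(3)/2
z = 11/2 + (11*sqrt(3)/2)i


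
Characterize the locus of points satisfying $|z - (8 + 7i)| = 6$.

|z - z0| = r describes a circle centered at z0 with radius r
Here z0 = 8 + 7i and r = 6
Locus: Circle centered at (8, 7) with radius 6


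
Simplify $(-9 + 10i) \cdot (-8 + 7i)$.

(a1*a2 - b1*b2) + (a1*b2 + b1*a2)i
= (72 - 70) + (-63 + (-80))i
= 2 - 143i


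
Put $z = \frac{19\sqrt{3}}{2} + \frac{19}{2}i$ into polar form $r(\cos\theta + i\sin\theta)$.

r = |z| = sqrt(a^2 + b^2) = sqrt((19*sqrt(3)/2)^2 + (19/2)^2) = sqrt(1083/4 + 361/4) = sqrt(361) = 19
θ = arctan(b/a) = arctan(9.5/16.4545) (quadrant-adjusted) = 30°
z = 19(cos 30° + i sin 30°)


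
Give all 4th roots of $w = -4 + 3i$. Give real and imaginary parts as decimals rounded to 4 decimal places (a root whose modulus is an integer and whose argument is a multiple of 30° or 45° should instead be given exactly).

|w| = 5, arg(w) ≈ 143.130102°
Root modulus = 5^(1/4) ≈ 1.495349
Root arguments: θ_k = (arg(w) + 360°k)/4 for k = 0, 1, ..., 3
Compute each root as (root modulus)(cos θ_k + i sin θ_k) using full-precision intermediates, then round to 4 decimal places.
Roots: 1.2131 + 0.8743i, -0.8743 + 1.2131i, -1.2131 - 0.8743i, 0.8743 - 1.2131i


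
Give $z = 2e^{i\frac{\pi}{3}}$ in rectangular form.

a = r cos θ = 2 * 1/2 = 1
b = r sin θ = 2 * sqrt(3)/2 = sqrt(3)
z = 1 + sqrt(3)i


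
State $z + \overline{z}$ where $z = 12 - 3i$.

z + conjugate(z) = (a + bi) + (a - bi) = 2a
= 2 * 12 = 24


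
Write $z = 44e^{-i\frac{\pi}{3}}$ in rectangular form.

a = r cos θ = 44 * 1/2 = 22
b = r sin θ = 44 * -sqrt(3)/2 = -22*sqrt(3)
z = 22 - 22*sqrt(3)i


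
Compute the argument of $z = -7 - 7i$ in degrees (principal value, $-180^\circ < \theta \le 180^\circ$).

θ = arctan(b/a) = arctan(-7/-7) (quadrant-adjusted) = -135°


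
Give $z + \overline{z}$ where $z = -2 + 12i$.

z + conjugate(z) = (a + bi) + (a - bi) = 2a
= 2 * (-2) = -4


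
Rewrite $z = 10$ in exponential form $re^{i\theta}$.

r = |z| = sqrt((10)^2 + (0)^2) = sqrt(100 + 0) = sqrt(100) = 10
b = 0 and a > 0, so z lies on the positive real axis: θ = 0
z = 10e^(i*0) = 10


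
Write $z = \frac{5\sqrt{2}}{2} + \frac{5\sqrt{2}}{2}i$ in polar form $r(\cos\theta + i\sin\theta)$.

r = |z| = sqrt(a^2 + b^2) = sqrt((5*sqrt(2)/2)^2 + (5*sqrt(2)/2)^2) = sqrt(25/2 + 25/2) = sqrt(25) = 5
θ = arctan(b/a) = arctan(3.5355/3.5355) (quadrant-adjusted) = 45°
z = 5(cos 45° + i sin 45°)


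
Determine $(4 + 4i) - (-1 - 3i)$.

(4 - (-1)) + (4 - (-3))i = 5 + 7i


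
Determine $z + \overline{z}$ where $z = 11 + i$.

z + conjugate(z) = (a + bi) + (a - bi) = 2a
= 2 * 11 = 22


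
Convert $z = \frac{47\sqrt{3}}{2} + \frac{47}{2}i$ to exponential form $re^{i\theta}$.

r = |z| = sqrt((47*sqrt(3)/2)^2 + (47/2)^2) = sqrt(6627/4 + 2209/4) = sqrt(2209) = 47
θ = arctan(b/a) = arctan(23.5/40.7032) (quadrant-adjusted) = 30° = π/6
z = 47e^(i*π/6)


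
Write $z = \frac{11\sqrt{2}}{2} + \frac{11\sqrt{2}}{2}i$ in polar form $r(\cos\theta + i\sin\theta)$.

r = |z| = sqrt(a^2 + b^2) = sqrt((11*sqrt(2)/2)^2 + (11*sqrt(2)/2)^2) = sqrt(121/2 + 121/2) = sqrt(121) = 11
θ = arctan(b/a) = arctan(7.7782/7.7782) (quadrant-adjusted) = 45°
z = 11(cos 45° + i sin 45°)


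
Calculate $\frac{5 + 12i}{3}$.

Divisor is real, so divide each part by 3:
= 5/3 + 4i


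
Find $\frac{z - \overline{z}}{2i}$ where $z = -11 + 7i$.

z - conjugate(z) = 2bi
(z - conjugate(z))/(2i) = 2bi/(2i) = b = 7


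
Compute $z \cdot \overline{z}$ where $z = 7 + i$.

z * conjugate(z) = |z|^2 = a^2 + b^2
= 7^2 + 1^2 = 50


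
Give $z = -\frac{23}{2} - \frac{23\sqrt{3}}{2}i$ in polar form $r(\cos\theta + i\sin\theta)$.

r = |z| = sqrt(a^2 + b^2) = sqrt((-23/2)^2 + (-23*sqrt(3)/2)^2) = sqrt(529/4 + 1587/4) = sqrt(529) = 23
θ = arctan(b/a) = arctan(-19.9186/-11.5) (quadrant-adjusted) = 240°
z = 23(cos 240° + i sin 240°)


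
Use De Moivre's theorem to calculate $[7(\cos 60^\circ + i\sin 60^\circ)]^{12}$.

By De Moivre: z^n = r^n(cos(nθ) + i sin(nθ))
= 7^12(cos(12*60°) + i sin(12*60°))
= 13841287201(cos 0° + i sin 0°)
= 13841287201


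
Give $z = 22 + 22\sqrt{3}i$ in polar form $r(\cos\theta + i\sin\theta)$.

r = |z| = sqrt(a^2 + b^2) = sqrt((22)^2 + (22*sqrt(3))^2) = sqrt(484 + 1452) = sqrt(1936) = 44
θ = arctan(b/a) = arctan(38.1051/22) (quadrant-adjusted) = 60°
z = 44(cos 60° + i sin 60°)


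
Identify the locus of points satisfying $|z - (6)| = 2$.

|z - z0| = r describes a circle centered at z0 with radius r
Here z0 = 6 and r = 2
Locus: Circle centered at (6, 0) with radius 2


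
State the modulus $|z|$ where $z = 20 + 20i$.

|z| = sqrt(a^2 + b^2) = sqrt(20^2 + 20^2) = sqrt(800) = sqrt(800)


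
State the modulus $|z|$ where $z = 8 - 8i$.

|z| = sqrt(a^2 + b^2) = sqrt(8^2 + (-8)^2) = sqrt(128) = sqrt(128)


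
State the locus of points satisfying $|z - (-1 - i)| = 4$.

|z - z0| = r describes a circle centered at z0 with radius r
Here z0 = -1 - i and r = 4
Locus: Circle centered at (-1, -1) with radius 4


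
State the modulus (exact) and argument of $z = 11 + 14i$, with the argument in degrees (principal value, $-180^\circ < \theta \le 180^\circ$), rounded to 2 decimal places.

|z| = sqrt(11^2 + 14^2) = sqrt(317)
arg(z) = arctan(b/a) = arctan(14/11) (quadrant-adjusted) = 51.84°


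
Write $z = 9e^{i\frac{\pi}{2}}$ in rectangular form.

a = r cos θ = 9 * 0 = 0
b = r sin θ = 9 * 1 = 9
z = 9i


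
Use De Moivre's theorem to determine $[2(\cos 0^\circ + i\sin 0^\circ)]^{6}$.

By De Moivre: z^n = r^n(cos(nθ) + i sin(nθ))
= 2^6(cos(6*0°) + i sin(6*0°))
= 64(cos 0° + i sin 0°)
= 64


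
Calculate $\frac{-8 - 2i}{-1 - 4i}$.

Multiply numerator and denominator by conjugate (-1 + 4i):
= (-8 - 2i)(-1 + 4i) / ((-1)^2 + (-4)^2)
= (16 - 30i) / 17
= 16/17 - (30/17)i


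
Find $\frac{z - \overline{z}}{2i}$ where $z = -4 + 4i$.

z - conjugate(z) = 2bi
(z - conjugate(z))/(2i) = 2bi/(2i) = b = 4


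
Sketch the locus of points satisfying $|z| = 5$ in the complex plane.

|z| = 5 means sqrt(x^2 + y^2) = 5
This is a circle of radius 5 centered at the origin


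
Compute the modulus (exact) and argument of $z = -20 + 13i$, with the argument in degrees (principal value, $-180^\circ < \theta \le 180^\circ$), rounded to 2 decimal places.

|z| = sqrt((-20)^2 + 13^2) = sqrt(569)
arg(z) = arctan(b/a) = arctan(13/-20) (quadrant-adjusted) = 146.98°


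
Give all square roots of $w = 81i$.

|w| = 81, arg(w) = 90°
Root modulus = 81^(1/2) = 9
Root arguments: θ_k = (90° + 360°k)/2 for k = 0, 1, ..., 1
Roots: 9*sqrt(2)/2 + (9*sqrt(2)/2)i, -9*sqrt(2)/2 - (9*sqrt(2)/2)i


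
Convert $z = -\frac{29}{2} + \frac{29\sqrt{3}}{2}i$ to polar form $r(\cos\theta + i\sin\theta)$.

r = |z| = sqrt(a^2 + b^2) = sqrt((-29/2)^2 + (29*sqrt(3)/2)^2) = sqrt(841/4 + 2523/4) = sqrt(841) = 29
θ = arctan(b/a) = arctan(25.1147/-14.5) (quadrant-adjusted) = 120°
z = 29(cos 120° + i sin 120°)


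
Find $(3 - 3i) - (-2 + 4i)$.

(3 - (-2)) + (-3 - 4)i = 5 - 7i


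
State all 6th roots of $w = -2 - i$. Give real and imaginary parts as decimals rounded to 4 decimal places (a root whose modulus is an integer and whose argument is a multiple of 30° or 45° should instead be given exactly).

|w| = sqrt(5) ≈ 2.236068, arg(w) ≈ 206.565051°
Root modulus = sqrt(5)^(1/6) ≈ 1.143530
Root arguments: θ_k = (arg(w) + 360°k)/6 for k = 0, 1, ..., 5
Compute each root as (root modulus)(cos θ_k + i sin θ_k) using full-precision intermediates, then round to 4 decimal places.
Roots: 0.9432 + 0.6465i, -0.0883 + 1.1401i, -1.0315 + 0.4936i, -0.9432 - 0.6465i, 0.0883 - 1.1401i, 1.0315 - 0.4936i


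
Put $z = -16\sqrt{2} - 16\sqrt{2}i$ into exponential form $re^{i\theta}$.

r = |z| = sqrt((-16*sqrt(2))^2 + (-16*sqrt(2))^2) = sqrt(512 + 512) = sqrt(1024) = 32
θ = arctan(b/a) = arctan(-22.6274/-22.6274) (quadrant-adjusted) = 225° = 5π/4
z = 32e^(i*5π/4)


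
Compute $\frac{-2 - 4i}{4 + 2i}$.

Multiply numerator and denominator by conjugate (4 - 2i):
= (-2 - 4i)(4 - 2i) / (4^2 + 2^2)
= (-16 - 12i) / 20
Divide through by 4: (-4 - 3i) / 5
= -4/5 - (3/5)i


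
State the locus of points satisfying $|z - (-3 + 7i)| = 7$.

|z - z0| = r describes a circle centered at z0 with radius r
Here z0 = -3 + 7i and r = 7
Locus: Circle centered at (-3, 7) with radius 7


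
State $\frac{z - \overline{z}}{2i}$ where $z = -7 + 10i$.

z - conjugate(z) = 2bi
(z - conjugate(z))/(2i) = 2bi/(2i) = b = 10


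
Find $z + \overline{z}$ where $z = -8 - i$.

z + conjugate(z) = (a + bi) + (a - bi) = 2a
= 2 * (-8) = -16


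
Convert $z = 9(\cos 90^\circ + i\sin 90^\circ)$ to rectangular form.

a = r cos θ = 9 * 0 = 0
b = r sin θ = 9 * 1 = 9
z = 9i


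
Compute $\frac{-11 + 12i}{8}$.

Divisor is real, so divide each part by 8:
= -11/8 + (3/2)i


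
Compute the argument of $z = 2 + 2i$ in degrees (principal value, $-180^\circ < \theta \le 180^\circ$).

θ = arctan(b/a) = arctan(2/2) (quadrant-adjusted) = 45°


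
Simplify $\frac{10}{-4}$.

Divisor is real, so divide each part by -4:
= -5/2


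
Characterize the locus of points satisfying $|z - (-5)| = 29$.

|z - z0| = r describes a circle centered at z0 with radius r
Here z0 = -5 and r = 29
Locus: Circle centered at (-5, 0) with radius 29


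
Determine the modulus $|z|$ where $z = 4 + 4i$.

|z| = sqrt(a^2 + b^2) = sqrt(4^2 + 4^2) = sqrt(32) = sqrt(32)


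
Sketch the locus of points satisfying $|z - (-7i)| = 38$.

|z - z0| = r describes a circle centered at z0 with radius r
Here z0 = -7i and r = 38
Locus: Circle centered at (0, -7) with radius 38


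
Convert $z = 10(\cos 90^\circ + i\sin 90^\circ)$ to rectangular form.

a = r cos θ = 10 * 0 = 0
b = r sin θ = 10 * 1 = 10
z = 10i


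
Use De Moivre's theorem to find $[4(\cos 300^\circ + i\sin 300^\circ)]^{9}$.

By De Moivre: z^n = r^n(cos(nθ) + i sin(nθ))
= 4^9(cos(9*300°) + i sin(9*300°))
= 262144(cos 180° + i sin 180°)
= -262144


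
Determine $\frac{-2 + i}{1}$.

Divisor is real, so divide each part by 1:
= -2 + i


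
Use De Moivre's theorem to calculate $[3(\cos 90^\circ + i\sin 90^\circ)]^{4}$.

By De Moivre: z^n = r^n(cos(nθ) + i sin(nθ))
= 3^4(cos(4*90°) + i sin(4*90°))
= 81(cos 0° + i sin 0°)
= 81


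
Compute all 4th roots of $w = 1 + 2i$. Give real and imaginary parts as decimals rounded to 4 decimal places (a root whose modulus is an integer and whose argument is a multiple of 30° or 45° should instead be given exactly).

|w| = sqrt(5) ≈ 2.236068, arg(w) ≈ 63.434949°
Root modulus = sqrt(5)^(1/4) ≈ 1.222845
Root arguments: θ_k = (arg(w) + 360°k)/4 for k = 0, 1, ..., 3
Compute each root as (root modulus)(cos θ_k + i sin θ_k) using full-precision intermediates, then round to 4 decimal places.
Roots: 1.1763 + 0.3342i, -0.3342 + 1.1763i, -1.1763 - 0.3342i, 0.3342 - 1.1763i


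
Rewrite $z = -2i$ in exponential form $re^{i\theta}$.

r = |z| = sqrt((0)^2 + (-2)^2) = sqrt(0 + 4) = sqrt(4) = 2
a = 0 and b < 0, so z lies on the negative imaginary axis: θ = -90° = -π/2
z = 2e^(-i*π/2)


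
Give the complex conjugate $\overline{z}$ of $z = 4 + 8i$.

If z = a + bi, then conjugate(z) = a - bi
conjugate(4 + 8i) = 4 - 8i


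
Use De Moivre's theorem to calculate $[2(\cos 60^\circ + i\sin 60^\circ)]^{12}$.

By De Moivre: z^n = r^n(cos(nθ) + i sin(nθ))
= 2^12(cos(12*60°) + i sin(12*60°))
= 4096(cos 0° + i sin 0°)
= 4096


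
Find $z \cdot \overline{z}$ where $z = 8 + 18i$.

z * conjugate(z) = |z|^2 = a^2 + b^2
= 8^2 + 18^2 = 388


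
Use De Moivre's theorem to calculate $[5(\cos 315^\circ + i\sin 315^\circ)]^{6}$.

By De Moivre: z^n = r^n(cos(nθ) + i sin(nθ))
= 5^6(cos(6*315°) + i sin(6*315°))
= 15625(cos 90° + i sin 90°)
= 15625i


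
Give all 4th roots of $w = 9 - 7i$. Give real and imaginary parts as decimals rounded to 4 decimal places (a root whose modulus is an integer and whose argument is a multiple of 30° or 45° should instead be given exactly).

|w| = sqrt(130) ≈ 11.401754, arg(w) ≈ 322.125016°
Root modulus = sqrt(130)^(1/4) ≈ 1.837566
Root arguments: θ_k = (arg(w) + 360°k)/4 for k = 0, 1, ..., 3
Compute each root as (root modulus)(cos θ_k + i sin θ_k) using full-precision intermediates, then round to 4 decimal places.
Roots: 0.3023 + 1.8125i, -1.8125 + 0.3023i, -0.3023 - 1.8125i, 1.8125 - 0.3023i


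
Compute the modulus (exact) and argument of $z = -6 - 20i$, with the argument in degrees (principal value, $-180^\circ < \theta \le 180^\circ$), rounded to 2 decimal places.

|z| = sqrt((-6)^2 + (-20)^2) = sqrt(436)
arg(z) = arctan(b/a) = arctan(-20/-6) (quadrant-adjusted) = -106.70°


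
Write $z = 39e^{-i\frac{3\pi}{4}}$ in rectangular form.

a = r cos θ = 39 * -sqrt(2)/2 = -39*sqrt(2)/2
b = r sin θ = 39 * -sqrt(2)/2 = -39*sqrt(2)/2
z = -39*sqrt(2)/2 - (39*sqrt(2)/2)i


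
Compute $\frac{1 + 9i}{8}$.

Divisor is real, so divide each part by 8:
= 1/8 + (9/8)i


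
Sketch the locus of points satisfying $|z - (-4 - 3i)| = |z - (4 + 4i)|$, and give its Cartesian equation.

|z - z1| = |z - z2| means z is equidistant from z1 and z2,
i.e. the perpendicular bisector of the segment from (-4, -3) to (4, 4) (midpoint (0, 1/2)).
With z = x + yi, square both sides:
(x - (-4))^2 + (y - (-3))^2 = (x - 4)^2 + (y - 4)^2
The x^2 and y^2 terms cancel: 16x + 14y = 32 - 25 = 7
Simplify: 16x + 14y = 7
Locus: Perpendicular bisector of the segment from (-4, -3) to (4, 4): the line 16x + 14y = 7


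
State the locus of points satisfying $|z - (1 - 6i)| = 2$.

|z - z0| = r describes a circle centered at z0 with radius r
Here z0 = 1 - 6i and r = 2
Locus: Circle centered at (1, -6) with radius 2


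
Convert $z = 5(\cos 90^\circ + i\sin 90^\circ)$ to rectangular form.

a = r cos θ = 5 * 0 = 0
b = r sin θ = 5 * 1 = 5
z = 5i


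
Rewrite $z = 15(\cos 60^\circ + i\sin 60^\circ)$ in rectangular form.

a = r cos θ = 15 * 1/2 = 15/2
b = r sin θ = 15 * sqrt(3)/2 = 15*sqrt(3)/2
z = 15/2 + (15*sqrt(3)/2)i


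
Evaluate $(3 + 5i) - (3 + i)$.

(3 - 3) + (5 - 1)i = 4i


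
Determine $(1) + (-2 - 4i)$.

(1 + (-2)) + (0 + (-4))i = -1 - 4i


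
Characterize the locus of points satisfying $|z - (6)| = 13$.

|z - z0| = r describes a circle centered at z0 with radius r
Here z0 = 6 and r = 13
Locus: Circle centered at (6, 0) with radius 13


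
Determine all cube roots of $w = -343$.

|w| = 343, arg(w) = 180°
Root modulus = 343^(1/3) = 7
Root arguments: θ_k = (180° + 360°k)/3 for k = 0, 1, ..., 2
Roots: 7/2 + (7*sqrt(3)/2)i, -7, 7/2 - (7*sqrt(3)/2)i


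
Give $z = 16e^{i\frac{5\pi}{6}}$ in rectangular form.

a = r cos θ = 16 * -sqrt(3)/2 = -8*sqrt(3)
b = r sin θ = 16 * 1/2 = 8
z = -8*sqrt(3) + 8i


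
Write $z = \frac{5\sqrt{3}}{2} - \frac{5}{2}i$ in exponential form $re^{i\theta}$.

r = |z| = sqrt((5*sqrt(3)/2)^2 + (-5/2)^2) = sqrt(75/4 + 25/4) = sqrt(25) = 5
θ = arctan(b/a) = arctan(-2.5/4.3301) (quadrant-adjusted) = -30° = -π/6
z = 5e^(-i*π/6)


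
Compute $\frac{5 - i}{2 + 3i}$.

Multiply numerator and denominator by conjugate (2 - 3i):
= (5 - i)(2 - 3i) / (2^2 + 3^2)
= (7 - 17i) / 13
= 7/13 - (17/13)i


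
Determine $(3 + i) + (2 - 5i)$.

(3 + 2) + (1 + (-5))i = 5 - 4i


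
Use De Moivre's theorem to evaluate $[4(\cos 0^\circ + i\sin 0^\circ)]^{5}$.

By De Moivre: z^n = r^n(cos(nθ) + i sin(nθ))
= 4^5(cos(5*0°) + i sin(5*0°))
= 1024(cos 0° + i sin 0°)
= 1024


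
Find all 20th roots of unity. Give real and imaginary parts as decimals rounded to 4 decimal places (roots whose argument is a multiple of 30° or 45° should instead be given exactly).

ω_k = e^(2πik/20) = cos(2πk/20) + i sin(2πk/20) for k = 0, 1, ..., 19
Roots: 1, 0.9511 + 0.3090i, 0.8090 + 0.5878i, 0.5878 + 0.8090i, 0.3090 + 0.9511i, i, -0.3090 + 0.9511i, -0.5878 + 0.8090i, -0.8090 + 0.5878i, -0.9511 + 0.3090i, -1, -0.9511 - 0.3090i, -0.8090 - 0.5878i, -0.5878 - 0.8090i, -0.3090 - 0.9511i, -i, 0.3090 - 0.9511i, 0.5878 - 0.8090i, 0.8090 - 0.5878i, 0.9511 - 0.3090i


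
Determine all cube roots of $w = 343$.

|w| = 343, arg(w) = 0°
Root modulus = 343^(1/3) = 7
Root arguments: θ_k = (0° + 360°k)/3 for k = 0, 1, ..., 2
Roots: 7, -7/2 + (7*sqrt(3)/2)i, -7/2 - (7*sqrt(3)/2)i


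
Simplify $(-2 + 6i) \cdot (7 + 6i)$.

(a1*a2 - b1*b2) + (a1*b2 + b1*a2)i
= (-14 - 36) + (-12 + 42)i
= -50 + 30i


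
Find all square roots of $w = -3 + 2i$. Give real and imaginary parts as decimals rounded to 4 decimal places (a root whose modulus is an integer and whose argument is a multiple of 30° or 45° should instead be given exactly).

|w| = sqrt(13) ≈ 3.605551, arg(w) ≈ 146.309932°
Root modulus = sqrt(13)^(1/2) ≈ 1.898829
Root arguments: θ_k = (arg(w) + 360°k)/2 for k = 0, 1, ..., 1
Compute each root as (root modulus)(cos θ_k + i sin θ_k) using full-precision intermediates, then round to 4 decimal places.
Roots: 0.5503 + 1.8174i, -0.5503 - 1.8174i


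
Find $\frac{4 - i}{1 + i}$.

Multiply numerator and denominator by conjugate (1 - i):
= (4 - i)(1 - i) / (1^2 + 1^2)
= (3 - 5i) / 2
= 3/2 - (5/2)i


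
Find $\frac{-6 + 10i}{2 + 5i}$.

Multiply numerator and denominator by conjugate (2 - 5i):
= (-6 + 10i)(2 - 5i) / (2^2 + 5^2)
= (38 + 50i) / 29
= 38/29 + (50/29)i


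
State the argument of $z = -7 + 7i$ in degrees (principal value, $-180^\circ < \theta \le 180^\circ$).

θ = arctan(b/a) = arctan(7/-7) (quadrant-adjusted) = 135°


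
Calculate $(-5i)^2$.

(a + bi)^2 = a^2 - b^2 + 2abi
= 0^2 - (-5)^2 + 2*0*(-5)i
= -25


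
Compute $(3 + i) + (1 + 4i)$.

(3 + 1) + (1 + 4)i = 4 + 5i


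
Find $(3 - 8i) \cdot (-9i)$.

(a1*a2 - b1*b2) + (a1*b2 + b1*a2)i
= (0 - 72) + (-27 + 0)i
= -72 - 27i


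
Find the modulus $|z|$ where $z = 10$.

|z| = sqrt(a^2 + b^2) = sqrt(10^2 + 0^2) = sqrt(100) = 10


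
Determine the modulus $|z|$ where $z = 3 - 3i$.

|z| = sqrt(a^2 + b^2) = sqrt(3^2 + (-3)^2) = sqrt(18) = sqrt(18)


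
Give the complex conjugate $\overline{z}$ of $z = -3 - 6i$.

If z = a + bi, then conjugate(z) = a - bi
conjugate(-3 - 6i) = -3 + 6i


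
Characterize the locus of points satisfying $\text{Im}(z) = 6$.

Im(z) = y where z = x + yi; the equation y = 6 is satisfied by all points with that y-coordinate
Locus: Horizontal line y = 6


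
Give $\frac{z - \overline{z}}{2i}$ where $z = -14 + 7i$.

z - conjugate(z) = 2bi
(z - conjugate(z))/(2i) = 2bi/(2i) = b = 7


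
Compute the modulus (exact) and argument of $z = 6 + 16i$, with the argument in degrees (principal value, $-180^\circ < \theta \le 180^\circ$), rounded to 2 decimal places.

|z| = sqrt(6^2 + 16^2) = sqrt(292)
arg(z) = arctan(b/a) = arctan(16/6) (quadrant-adjusted) = 69.44°


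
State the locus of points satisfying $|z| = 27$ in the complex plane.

|z| = 27 means sqrt(x^2 + y^2) = 27
This is a circle of radius 27 centered at the origin


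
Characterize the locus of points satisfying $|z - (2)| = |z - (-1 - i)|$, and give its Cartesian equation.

|z - z1| = |z - z2| means z is equidistant from z1 and z2,
i.e. the perpendicular bisector of the segment from (2, 0) to (-1, -1) (midpoint (1/2, -1/2)).
With z = x + yi, square both sides:
(x - 2)^2 + (y - 0)^2 = (x - (-1))^2 + (y - (-1))^2
The x^2 and y^2 terms cancel: -6x + (-2)y = 2 - 4 = -2
Simplify: 3x + y = 1
Locus: Perpendicular bisector of the segment from (2, 0) to (-1, -1): the line 3x + y = 1


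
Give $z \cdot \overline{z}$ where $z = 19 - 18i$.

z * conjugate(z) = |z|^2 = a^2 + b^2
= 19^2 + (-18)^2 = 685


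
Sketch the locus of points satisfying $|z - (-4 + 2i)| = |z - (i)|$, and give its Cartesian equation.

|z - z1| = |z - z2| means z is equidistant from z1 and z2,
i.e. the perpendicular bisector of the segment from (-4, 2) to (0, 1) (midpoint (-2, 3/2)).
With z = x + yi, square both sides:
(x - (-4))^2 + (y - 2)^2 = (x - 0)^2 + (y - 1)^2
The x^2 and y^2 terms cancel: 8x + (-2)y = 1 - 20 = -19
Simplify: 8x - 2y = -19
Locus: Perpendicular bisector of the segment from (-4, 2) to (0, 1): the line 8x - 2y = -19


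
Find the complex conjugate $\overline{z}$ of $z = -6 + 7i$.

If z = a + bi, then conjugate(z) = a - bi
conjugate(-6 + 7i) = -6 - 7i


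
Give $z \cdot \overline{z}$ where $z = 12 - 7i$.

z * conjugate(z) = |z|^2 = a^2 + b^2
= 12^2 + (-7)^2 = 193


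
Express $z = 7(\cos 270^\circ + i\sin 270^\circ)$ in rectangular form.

a = r cos θ = 7 * 0 = 0
b = r sin θ = 7 * -1 = -7
z = -7i


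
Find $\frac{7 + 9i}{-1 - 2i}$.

Multiply numerator and denominator by conjugate (-1 + 2i):
= (7 + 9i)(-1 + 2i) / ((-1)^2 + (-2)^2)
= (-25 + 5i) / 5
= -5 + i


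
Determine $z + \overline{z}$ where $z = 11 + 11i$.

z + conjugate(z) = (a + bi) + (a - bi) = 2a
= 2 * 11 = 22


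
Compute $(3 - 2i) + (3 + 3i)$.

(3 + 3) + (-2 + 3)i = 6 + i


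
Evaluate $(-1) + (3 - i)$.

(-1 + 3) + (0 + (-1))i = 2 - i


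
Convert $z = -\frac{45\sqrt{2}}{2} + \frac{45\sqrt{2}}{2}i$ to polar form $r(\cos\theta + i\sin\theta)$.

r = |z| = sqrt(a^2 + b^2) = sqrt((-45*sqrt(2)/2)^2 + (45*sqrt(2)/2)^2) = sqrt(2025/2 + 2025/2) = sqrt(2025) = 45
θ = arctan(b/a) = arctan(31.8198/-31.8198) (quadrant-adjusted) = 135°
z = 45(cos 135° + i sin 135°)


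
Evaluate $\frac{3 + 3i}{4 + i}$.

Multiply numerator and denominator by conjugate (4 - i):
= (3 + 3i)(4 - i) / (4^2 + 1^2)
= (15 + 9i) / 17
= 15/17 + (9/17)i


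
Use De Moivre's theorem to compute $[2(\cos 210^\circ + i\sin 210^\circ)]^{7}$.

By De Moivre: z^n = r^n(cos(nθ) + i sin(nθ))
= 2^7(cos(7*210°) + i sin(7*210°))
= 128(cos 30° + i sin 30°)
= 64*sqrt(3) + 64i


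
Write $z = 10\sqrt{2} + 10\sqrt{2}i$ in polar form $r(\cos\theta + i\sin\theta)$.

r = |z| = sqrt(a^2 + b^2) = sqrt((10*sqrt(2))^2 + (10*sqrt(2))^2) = sqrt(200 + 200) = sqrt(400) = 20
θ = arctan(b/a) = arctan(14.1421/14.1421) (quadrant-adjusted) = 45°
z = 20(cos 45° + i sin 45°)


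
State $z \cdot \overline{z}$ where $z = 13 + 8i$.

z * conjugate(z) = |z|^2 = a^2 + b^2
= 13^2 + 8^2 = 233


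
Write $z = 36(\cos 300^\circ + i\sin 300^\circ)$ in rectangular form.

a = r cos θ = 36 * 1/2 = 18
b = r sin θ = 36 * -sqrt(3)/2 = -18*sqrt(3)
z = 18 - 18*sqrt(3)i
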